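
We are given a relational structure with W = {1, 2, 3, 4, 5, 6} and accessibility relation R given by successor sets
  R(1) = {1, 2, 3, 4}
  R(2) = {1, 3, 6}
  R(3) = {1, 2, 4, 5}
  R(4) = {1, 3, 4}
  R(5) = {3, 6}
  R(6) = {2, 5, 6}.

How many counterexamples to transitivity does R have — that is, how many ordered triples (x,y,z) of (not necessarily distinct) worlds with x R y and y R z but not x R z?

Enumerating: (1,2,6), (1,3,5), (2,1,2), (2,1,4), (2,3,2), (2,3,4), (2,3,5), (2,6,2), (2,6,5), (3,1,3), (3,2,3), (3,2,6), … and 15 more.
Total: 27.

27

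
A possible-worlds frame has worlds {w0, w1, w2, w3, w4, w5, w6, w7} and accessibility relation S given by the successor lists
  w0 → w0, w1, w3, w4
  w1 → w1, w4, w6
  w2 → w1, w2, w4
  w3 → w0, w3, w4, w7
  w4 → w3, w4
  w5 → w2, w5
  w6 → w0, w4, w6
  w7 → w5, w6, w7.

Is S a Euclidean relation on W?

No

Euclidean: no — w0 S w1 and w0 S w3, but not w1 S w3.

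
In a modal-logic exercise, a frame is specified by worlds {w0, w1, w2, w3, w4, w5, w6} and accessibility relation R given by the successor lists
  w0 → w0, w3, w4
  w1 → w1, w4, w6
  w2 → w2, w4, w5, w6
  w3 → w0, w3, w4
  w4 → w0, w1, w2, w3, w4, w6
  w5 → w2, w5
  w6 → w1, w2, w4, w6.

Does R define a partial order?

No

Reflexive: yes — every world is R-related to itself.
Transitive: no — w0 R w4 and w4 R w1, but not w0 R w1.
Antisymmetric: no — w0 R w3 and w3 R w0 with w0 ≠ w3.
So R is not a partial order.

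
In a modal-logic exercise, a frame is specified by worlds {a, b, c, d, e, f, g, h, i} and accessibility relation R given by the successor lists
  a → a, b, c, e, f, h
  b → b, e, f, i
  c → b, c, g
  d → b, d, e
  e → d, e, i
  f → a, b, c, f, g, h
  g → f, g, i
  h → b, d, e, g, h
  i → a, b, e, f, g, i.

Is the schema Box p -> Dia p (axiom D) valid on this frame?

Axiom D corresponds to the accessibility relation being serial.
Serial: yes — every world has a successor (e.g. a R a).

Yes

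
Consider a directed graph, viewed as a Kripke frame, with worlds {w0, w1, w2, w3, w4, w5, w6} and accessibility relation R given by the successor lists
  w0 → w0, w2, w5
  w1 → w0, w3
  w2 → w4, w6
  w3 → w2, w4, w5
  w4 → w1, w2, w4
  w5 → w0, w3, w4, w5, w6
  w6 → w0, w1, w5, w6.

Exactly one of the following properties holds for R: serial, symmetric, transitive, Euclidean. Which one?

serial

Serial: yes — every world has a successor (e.g. w0 R w0).
Symmetric: no — w0 R w2 but not w2 R w0.
Transitive: no — w0 R w2 and w2 R w4, but not w0 R w4.
Euclidean: no — w0 R w2 and w0 R w5, but not w2 R w5.
Only serial holds.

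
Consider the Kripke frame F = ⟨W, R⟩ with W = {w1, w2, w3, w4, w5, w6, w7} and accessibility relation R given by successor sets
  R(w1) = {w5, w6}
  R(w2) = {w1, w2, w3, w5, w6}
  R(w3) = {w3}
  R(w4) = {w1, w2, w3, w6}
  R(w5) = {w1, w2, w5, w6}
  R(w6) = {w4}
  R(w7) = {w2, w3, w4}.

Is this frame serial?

Serial: yes — every world has a successor (e.g. w1 R w5).

Yes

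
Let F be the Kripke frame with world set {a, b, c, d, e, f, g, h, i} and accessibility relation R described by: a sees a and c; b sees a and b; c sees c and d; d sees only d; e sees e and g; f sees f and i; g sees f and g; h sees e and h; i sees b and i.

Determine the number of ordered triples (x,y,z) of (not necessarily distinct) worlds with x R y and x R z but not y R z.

8

Enumerating: (a,c,a), (b,a,b), (c,d,c), (e,g,e), (f,i,f), (g,f,g), (h,e,h), (i,b,i).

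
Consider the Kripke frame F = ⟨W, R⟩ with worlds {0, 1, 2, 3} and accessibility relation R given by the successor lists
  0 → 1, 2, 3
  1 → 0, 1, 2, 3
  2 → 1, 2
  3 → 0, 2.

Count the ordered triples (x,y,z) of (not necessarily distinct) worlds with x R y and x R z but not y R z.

10

Enumerating: (0,2,3), (0,3,1), (0,3,3), (1,0,0), (1,2,0), (1,2,3), (1,3,1), (1,3,3), (3,0,0), (3,2,0).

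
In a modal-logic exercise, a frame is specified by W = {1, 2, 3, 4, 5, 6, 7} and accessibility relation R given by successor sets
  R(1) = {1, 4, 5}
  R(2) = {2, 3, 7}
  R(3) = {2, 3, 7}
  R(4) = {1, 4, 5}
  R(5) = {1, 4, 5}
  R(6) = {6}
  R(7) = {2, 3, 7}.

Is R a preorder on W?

Reflexive: yes — every world is R-related to itself.
Transitive: yes — every two-step R-path is closed by a direct edge.
So R is a preorder.

Yes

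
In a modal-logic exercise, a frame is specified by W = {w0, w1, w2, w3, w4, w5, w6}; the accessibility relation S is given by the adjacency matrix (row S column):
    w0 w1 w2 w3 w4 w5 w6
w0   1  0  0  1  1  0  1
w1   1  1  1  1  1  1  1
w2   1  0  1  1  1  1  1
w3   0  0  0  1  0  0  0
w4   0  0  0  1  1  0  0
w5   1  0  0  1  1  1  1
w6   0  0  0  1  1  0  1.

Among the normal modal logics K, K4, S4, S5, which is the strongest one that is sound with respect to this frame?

Transitive (axiom 4): yes — every two-step S-path is closed by a direct edge.
Reflexive (axiom T): yes — every world is S-related to itself.
Euclidean (axiom 5): no — w0 S w3 and w0 S w4, but not w3 S w4.
So F validates K, K4, S4; S5 would additionally require S to be Euclidean. The strongest is S4.

S4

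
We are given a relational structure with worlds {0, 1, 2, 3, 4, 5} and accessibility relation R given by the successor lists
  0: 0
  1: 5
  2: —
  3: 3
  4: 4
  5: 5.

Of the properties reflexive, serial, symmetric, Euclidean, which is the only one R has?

Reflexive: no — 1 is not related to itself.
Serial: no — 2 has no R-successor.
Symmetric: no — 1 R 5 but not 5 R 1.
Euclidean: yes — any two successors of a common world are R-related.
Only Euclidean holds.

Euclidean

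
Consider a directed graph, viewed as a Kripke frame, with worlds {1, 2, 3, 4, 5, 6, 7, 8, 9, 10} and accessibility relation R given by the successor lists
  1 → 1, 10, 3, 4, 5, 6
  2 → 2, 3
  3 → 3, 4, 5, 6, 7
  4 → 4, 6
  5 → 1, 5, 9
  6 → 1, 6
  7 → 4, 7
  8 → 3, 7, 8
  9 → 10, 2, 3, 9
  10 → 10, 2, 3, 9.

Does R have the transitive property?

Transitive: no — 1 R 10 and 10 R 2, but not 1 R 2.

No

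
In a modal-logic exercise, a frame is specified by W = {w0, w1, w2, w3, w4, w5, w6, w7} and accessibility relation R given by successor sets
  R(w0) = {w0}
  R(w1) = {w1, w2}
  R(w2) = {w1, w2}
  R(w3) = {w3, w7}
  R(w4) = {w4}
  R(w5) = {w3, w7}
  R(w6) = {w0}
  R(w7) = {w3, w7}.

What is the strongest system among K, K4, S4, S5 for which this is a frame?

Transitive (axiom 4): yes — every two-step R-path is closed by a direct edge.
Reflexive (axiom T): no — w5 is not related to itself.
Euclidean (axiom 5): yes — any two successors of a common world are R-related.
So F validates K, K4; S4 would additionally require R to be reflexive. The strongest is K4.

K4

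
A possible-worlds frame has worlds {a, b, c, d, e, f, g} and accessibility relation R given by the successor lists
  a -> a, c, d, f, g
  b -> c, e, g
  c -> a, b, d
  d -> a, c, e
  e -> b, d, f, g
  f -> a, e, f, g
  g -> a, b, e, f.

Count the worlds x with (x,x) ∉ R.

5

Enumerating: b, c, d, e, g.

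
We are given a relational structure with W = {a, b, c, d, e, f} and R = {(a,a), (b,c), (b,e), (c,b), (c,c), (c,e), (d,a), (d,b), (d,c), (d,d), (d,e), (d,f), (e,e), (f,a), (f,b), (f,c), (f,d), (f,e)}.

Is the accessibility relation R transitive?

Transitive: no — b R c and c R b, but not b R b.

No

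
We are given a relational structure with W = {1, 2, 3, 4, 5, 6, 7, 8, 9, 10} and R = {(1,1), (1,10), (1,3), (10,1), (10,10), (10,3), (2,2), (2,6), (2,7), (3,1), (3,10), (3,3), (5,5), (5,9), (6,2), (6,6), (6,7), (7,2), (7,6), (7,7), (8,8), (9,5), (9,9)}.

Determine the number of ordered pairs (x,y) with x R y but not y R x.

R is symmetric; there are no such tuples.

0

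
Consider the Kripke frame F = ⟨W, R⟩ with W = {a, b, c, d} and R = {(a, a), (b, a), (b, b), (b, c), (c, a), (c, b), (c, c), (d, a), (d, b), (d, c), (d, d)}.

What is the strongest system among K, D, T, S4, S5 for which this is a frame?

Serial (axiom D): yes — every world has a successor (e.g. a R a).
Reflexive (axiom T): yes — every world is R-related to itself.
Transitive (axiom 4): yes — every two-step R-path is closed by a direct edge.
Euclidean (axiom 5): no — b R a and b R c, but not a R c.
So F validates K, D, T, S4; S5 would additionally require R to be Euclidean. The strongest is S4.

S4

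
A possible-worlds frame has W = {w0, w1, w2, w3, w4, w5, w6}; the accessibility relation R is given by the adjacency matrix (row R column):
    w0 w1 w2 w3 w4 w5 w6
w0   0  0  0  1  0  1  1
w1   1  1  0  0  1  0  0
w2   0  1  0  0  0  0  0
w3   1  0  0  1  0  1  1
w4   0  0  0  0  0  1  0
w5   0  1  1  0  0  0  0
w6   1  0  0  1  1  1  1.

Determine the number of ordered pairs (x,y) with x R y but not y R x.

Enumerating: (w0,w5), (w1,w0), (w1,w4), (w2,w1), (w3,w5), (w4,w5), (w5,w1), (w5,w2), (w6,w4), (w6,w5).

10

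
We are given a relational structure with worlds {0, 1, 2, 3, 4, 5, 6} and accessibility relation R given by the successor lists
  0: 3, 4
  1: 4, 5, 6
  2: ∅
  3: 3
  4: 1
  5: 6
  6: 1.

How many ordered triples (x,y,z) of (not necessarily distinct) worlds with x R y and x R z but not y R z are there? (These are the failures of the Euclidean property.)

14

Enumerating: (0,3,4), (0,4,3), (0,4,4), (1,4,4), (1,4,5), (1,4,6), (1,5,4), (1,5,5), (1,6,4), (1,6,5), (1,6,6), (4,1,1), (5,6,6), (6,1,1).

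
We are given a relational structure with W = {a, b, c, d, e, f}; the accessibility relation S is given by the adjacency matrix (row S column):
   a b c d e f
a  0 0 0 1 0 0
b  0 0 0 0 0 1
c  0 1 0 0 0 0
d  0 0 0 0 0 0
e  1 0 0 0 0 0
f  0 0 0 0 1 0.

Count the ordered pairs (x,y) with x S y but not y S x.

Enumerating: (a,d), (b,f), (c,b), (e,a), (f,e).

5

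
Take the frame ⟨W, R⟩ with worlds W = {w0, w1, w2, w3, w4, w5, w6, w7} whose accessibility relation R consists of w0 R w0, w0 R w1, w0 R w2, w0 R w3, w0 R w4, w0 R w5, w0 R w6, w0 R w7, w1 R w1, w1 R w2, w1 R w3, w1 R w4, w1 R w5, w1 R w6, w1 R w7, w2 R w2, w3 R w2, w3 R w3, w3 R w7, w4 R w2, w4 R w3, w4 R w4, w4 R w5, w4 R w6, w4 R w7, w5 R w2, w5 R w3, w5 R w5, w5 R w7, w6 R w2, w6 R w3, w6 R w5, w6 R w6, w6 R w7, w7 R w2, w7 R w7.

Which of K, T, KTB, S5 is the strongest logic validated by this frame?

T

Reflexive (axiom T): yes — every world is R-related to itself.
Symmetric (axiom B): no — w0 R w1 but not w1 R w0.
Euclidean (axiom 5): no — w0 R w2 and w0 R w1, but not w2 R w1.
So F validates K, T; KTB would additionally require R to be symmetric. The strongest is T.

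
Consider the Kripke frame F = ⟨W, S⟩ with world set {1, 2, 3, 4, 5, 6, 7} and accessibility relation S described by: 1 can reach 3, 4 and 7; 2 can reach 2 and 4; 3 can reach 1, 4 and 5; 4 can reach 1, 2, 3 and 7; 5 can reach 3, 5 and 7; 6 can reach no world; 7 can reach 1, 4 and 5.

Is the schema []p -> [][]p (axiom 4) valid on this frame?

No

Axiom 4 corresponds to the accessibility relation being transitive.
Transitive: no — 1 S 3 and 3 S 5, but not 1 S 5.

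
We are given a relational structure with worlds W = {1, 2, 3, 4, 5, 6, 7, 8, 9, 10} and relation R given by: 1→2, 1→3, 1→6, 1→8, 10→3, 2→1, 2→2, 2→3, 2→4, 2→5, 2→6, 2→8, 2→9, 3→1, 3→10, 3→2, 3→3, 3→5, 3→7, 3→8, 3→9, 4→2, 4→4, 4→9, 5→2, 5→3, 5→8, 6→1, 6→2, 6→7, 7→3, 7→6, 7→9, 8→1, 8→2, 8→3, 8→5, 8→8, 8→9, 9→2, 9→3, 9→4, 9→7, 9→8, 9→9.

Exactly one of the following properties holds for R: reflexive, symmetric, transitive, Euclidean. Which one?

Reflexive: no — 1 is not related to itself.
Symmetric: yes — every pair in R has its reverse in R.
Transitive: no — 1 R 2 and 2 R 4, but not 1 R 4.
Euclidean: no — 1 R 3 and 1 R 6, but not 3 R 6.
Only symmetric holds.

symmetric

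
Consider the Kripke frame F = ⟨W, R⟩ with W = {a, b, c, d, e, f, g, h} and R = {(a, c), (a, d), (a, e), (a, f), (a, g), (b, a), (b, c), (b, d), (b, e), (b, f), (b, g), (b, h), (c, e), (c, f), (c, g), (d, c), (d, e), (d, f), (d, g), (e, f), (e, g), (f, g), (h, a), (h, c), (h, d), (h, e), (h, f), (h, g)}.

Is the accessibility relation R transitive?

Transitive: yes — every two-step R-path is closed by a direct edge.

Yes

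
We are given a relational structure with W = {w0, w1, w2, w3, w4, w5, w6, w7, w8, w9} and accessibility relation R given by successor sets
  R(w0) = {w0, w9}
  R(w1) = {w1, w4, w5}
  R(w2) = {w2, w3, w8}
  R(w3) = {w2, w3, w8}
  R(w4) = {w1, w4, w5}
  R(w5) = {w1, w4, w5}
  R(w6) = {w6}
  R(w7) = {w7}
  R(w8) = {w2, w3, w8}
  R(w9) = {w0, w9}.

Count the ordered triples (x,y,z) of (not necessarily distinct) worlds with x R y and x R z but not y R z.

0

R is Euclidean; there are no such tuples.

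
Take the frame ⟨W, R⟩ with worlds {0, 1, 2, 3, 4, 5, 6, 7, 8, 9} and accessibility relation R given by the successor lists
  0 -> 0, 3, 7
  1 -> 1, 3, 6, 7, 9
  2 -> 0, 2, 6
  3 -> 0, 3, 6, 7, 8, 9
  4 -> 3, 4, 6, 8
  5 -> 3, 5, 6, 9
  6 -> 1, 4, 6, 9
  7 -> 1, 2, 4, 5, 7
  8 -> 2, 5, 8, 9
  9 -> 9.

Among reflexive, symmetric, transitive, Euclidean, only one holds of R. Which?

reflexive

Reflexive: yes — every world is R-related to itself.
Symmetric: no — 0 R 7 but not 7 R 0.
Transitive: no — 0 R 3 and 3 R 6, but not 0 R 6.
Euclidean: no — 0 R 7 and 0 R 3, but not 7 R 3.
Only reflexive holds.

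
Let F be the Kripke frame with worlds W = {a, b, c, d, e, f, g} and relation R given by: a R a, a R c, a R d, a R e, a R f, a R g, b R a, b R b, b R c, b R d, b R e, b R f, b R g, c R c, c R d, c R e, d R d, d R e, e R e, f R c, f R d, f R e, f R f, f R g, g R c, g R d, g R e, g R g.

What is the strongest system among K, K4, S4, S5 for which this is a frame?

Transitive (axiom 4): yes — every two-step R-path is closed by a direct edge.
Reflexive (axiom T): yes — every world is R-related to itself.
Euclidean (axiom 5): no — a R c and a R f, but not c R f.
So F validates K, K4, S4; S5 would additionally require R to be Euclidean. The strongest is S4.

S4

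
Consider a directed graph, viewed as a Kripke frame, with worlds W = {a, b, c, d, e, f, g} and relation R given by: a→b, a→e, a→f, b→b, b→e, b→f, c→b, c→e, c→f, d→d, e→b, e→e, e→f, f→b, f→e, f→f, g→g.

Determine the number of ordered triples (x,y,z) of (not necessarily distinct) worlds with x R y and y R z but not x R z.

R is transitive; there are no such tuples.

0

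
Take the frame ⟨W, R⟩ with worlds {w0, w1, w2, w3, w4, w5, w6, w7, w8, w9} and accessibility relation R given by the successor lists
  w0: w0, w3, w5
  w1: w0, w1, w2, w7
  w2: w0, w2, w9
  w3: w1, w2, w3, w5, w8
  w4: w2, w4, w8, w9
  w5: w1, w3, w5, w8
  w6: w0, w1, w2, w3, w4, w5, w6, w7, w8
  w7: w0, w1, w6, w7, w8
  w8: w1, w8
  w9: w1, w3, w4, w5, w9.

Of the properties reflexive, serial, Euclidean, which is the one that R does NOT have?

Reflexive: yes — every world is R-related to itself.
Serial: yes — every world has a successor (e.g. w0 R w0).
Euclidean: no — w1 R w0 and w1 R w2, but not w0 R w2.
Only Euclidean fails.

Euclidean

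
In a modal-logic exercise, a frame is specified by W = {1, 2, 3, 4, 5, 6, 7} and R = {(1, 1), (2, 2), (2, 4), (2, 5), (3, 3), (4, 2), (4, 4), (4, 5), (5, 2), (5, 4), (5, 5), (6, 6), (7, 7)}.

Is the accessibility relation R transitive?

Yes

Transitive: yes — every two-step R-path is closed by a direct edge.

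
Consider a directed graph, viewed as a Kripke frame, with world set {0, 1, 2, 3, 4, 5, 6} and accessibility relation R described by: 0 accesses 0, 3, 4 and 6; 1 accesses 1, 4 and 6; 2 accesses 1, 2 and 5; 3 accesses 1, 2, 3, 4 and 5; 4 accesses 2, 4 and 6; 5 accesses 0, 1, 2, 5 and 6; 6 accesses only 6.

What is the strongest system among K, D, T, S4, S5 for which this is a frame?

T

Serial (axiom D): yes — every world has a successor (e.g. 0 R 0).
Reflexive (axiom T): yes — every world is R-related to itself.
Transitive (axiom 4): no — 0 R 3 and 3 R 1, but not 0 R 1.
Euclidean (axiom 5): no — 0 R 3 and 0 R 6, but not 3 R 6.
So F validates K, D, T; S4 would additionally require R to be transitive. The strongest is T.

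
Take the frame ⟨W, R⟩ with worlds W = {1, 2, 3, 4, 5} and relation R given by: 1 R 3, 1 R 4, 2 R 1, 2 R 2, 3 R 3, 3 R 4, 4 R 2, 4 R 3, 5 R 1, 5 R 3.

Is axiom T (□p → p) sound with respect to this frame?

No

The schema T characterises exactly the reflexive frames.
Reflexive: no — 1 is not related to itself.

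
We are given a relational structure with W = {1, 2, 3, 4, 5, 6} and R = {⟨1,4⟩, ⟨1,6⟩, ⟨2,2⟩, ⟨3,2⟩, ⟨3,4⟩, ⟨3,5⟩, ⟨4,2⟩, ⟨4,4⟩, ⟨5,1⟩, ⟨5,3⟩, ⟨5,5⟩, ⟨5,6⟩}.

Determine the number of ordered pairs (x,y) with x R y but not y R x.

7

Enumerating: (1,4), (1,6), (3,2), (3,4), (4,2), (5,1), (5,6).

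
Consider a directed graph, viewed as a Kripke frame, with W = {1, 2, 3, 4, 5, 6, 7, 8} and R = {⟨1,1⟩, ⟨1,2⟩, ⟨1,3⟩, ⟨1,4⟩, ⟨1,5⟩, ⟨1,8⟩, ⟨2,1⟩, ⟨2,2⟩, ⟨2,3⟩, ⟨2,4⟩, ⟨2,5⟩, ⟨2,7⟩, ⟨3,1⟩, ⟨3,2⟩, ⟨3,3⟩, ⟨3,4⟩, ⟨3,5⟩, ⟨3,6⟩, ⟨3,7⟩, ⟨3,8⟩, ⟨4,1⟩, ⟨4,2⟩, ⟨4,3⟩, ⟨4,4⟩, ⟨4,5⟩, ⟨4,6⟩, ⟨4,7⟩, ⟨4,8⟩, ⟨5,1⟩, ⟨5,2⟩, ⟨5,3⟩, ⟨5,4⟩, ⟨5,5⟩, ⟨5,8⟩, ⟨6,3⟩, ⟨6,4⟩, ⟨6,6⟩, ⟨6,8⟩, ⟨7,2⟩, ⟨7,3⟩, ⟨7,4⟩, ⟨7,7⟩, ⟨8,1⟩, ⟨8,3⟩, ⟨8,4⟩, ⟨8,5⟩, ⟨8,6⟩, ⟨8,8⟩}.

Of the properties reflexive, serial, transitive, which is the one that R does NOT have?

transitive

Reflexive: yes — every world is R-related to itself.
Serial: yes — every world has a successor (e.g. 1 R 1).
Transitive: no — 1 R 2 and 2 R 7, but not 1 R 7.
Only transitive fails.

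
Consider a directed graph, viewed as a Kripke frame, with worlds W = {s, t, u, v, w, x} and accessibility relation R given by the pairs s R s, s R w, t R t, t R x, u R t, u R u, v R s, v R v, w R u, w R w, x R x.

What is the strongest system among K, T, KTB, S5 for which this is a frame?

Reflexive (axiom T): yes — every world is R-related to itself.
Symmetric (axiom B): no — s R w but not w R s.
Euclidean (axiom 5): no — s R w and s R s, but not w R s.
So F validates K, T; KTB would additionally require R to be symmetric. The strongest is T.

T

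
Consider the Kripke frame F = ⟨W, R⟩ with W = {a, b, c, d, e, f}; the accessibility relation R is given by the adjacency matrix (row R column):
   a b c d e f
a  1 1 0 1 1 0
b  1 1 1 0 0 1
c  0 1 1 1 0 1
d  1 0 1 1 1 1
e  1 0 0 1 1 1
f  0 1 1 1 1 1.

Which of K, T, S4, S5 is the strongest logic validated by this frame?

Reflexive (axiom T): yes — every world is R-related to itself.
Transitive (axiom 4): no — a R b and b R c, but not a R c.
Euclidean (axiom 5): no — a R b and a R d, but not b R d.
So F validates K, T; S4 would additionally require R to be transitive. The strongest is T.

T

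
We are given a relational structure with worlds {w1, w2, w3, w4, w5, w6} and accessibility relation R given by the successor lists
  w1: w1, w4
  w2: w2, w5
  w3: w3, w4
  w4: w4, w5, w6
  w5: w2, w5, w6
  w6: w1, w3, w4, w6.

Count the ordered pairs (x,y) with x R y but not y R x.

Enumerating: (w1,w4), (w3,w4), (w4,w5), (w5,w6), (w6,w1), (w6,w3).

6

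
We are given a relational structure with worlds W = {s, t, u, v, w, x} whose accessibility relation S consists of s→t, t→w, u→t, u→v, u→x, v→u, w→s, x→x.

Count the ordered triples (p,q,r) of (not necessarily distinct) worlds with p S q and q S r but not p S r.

8

Enumerating: (s,t,w), (t,w,s), (u,t,w), (u,v,u), (v,u,t), (v,u,v), (v,u,x), (w,s,t).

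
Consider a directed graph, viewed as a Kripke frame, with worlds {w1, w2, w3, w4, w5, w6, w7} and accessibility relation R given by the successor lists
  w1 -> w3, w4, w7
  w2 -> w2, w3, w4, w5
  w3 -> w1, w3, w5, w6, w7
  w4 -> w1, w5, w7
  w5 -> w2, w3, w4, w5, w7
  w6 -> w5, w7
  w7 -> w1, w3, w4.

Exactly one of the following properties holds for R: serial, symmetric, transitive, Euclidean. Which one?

serial

Serial: yes — every world has a successor (e.g. w1 R w3).
Symmetric: no — w2 R w3 but not w3 R w2.
Transitive: no — w1 R w3 and w3 R w5, but not w1 R w5.
Euclidean: no — w1 R w3 and w1 R w4, but not w3 R w4.
Only serial holds.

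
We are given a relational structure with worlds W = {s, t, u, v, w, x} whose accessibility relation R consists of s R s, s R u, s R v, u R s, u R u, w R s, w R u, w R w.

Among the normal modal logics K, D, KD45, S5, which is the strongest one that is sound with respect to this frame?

K

Serial (axiom D): no — t has no R-successor.
Euclidean (axiom 5): no — s R u and s R v, but not u R v.
Transitive (axiom 4): no — u R s and s R v, but not u R v.
Reflexive (axiom T): no — t is not related to itself.
So F validates K; D would additionally require R to be serial. The strongest is K.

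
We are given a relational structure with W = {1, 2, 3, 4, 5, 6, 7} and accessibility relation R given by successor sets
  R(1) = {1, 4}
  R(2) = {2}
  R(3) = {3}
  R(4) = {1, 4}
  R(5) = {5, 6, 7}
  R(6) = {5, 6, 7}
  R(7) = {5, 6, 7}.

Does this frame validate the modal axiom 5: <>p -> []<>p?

By correspondence theory, 5 is valid on a frame iff R is Euclidean.
Euclidean: yes — any two successors of a common world are R-related.

Yes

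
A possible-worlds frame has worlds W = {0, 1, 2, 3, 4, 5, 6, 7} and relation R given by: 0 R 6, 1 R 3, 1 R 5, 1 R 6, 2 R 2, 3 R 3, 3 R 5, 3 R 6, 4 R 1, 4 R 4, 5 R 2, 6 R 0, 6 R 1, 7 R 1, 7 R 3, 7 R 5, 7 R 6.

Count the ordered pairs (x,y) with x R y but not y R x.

10

Enumerating: (1,3), (1,5), (3,5), (3,6), (4,1), (5,2), (7,1), (7,3), (7,5), (7,6).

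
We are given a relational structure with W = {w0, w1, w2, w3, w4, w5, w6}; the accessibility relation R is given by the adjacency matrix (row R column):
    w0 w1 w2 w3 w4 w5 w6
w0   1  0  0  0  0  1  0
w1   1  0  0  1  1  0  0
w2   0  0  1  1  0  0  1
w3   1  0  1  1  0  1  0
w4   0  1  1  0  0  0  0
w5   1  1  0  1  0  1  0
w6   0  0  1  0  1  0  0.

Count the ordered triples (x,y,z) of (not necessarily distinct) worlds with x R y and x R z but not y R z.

Enumerating: (w1,w0,w3), (w1,w0,w4), (w1,w3,w4), (w1,w4,w0), (w1,w4,w3), (w1,w4,w4), (w2,w3,w6), (w2,w6,w3), (w2,w6,w6), (w3,w0,w2), (w3,w0,w3), (w3,w2,w0), … and 12 more.
Total: 24.

24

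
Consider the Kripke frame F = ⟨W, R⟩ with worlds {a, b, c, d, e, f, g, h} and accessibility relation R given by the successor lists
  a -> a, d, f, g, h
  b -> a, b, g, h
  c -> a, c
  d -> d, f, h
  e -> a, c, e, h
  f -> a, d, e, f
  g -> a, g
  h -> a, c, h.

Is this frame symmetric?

No

Symmetric: no — a R d but not d R a.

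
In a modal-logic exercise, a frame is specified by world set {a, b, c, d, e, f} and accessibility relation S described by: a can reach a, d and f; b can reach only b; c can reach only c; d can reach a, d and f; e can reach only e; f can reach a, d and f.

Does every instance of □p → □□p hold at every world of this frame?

Yes

The schema 4 characterises exactly the transitive frames.
Transitive: yes — every two-step S-path is closed by a direct edge.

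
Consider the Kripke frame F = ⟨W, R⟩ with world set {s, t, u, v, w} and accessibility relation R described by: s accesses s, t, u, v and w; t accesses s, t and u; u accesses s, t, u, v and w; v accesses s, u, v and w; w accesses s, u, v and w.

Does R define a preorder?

Reflexive: yes — every world is R-related to itself.
Transitive: no — t R s and s R v, but not t R v.
So R is not a preorder.

No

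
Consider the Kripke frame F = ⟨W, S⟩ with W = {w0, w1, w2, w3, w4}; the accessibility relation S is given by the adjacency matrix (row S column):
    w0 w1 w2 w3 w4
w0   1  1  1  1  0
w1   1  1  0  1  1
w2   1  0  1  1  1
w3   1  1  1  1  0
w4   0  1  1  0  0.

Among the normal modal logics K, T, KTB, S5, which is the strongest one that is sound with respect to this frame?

Reflexive (axiom T): no — w4 is not related to itself.
Symmetric (axiom B): yes — every pair in S has its reverse in S.
Euclidean (axiom 5): no — w0 S w1 and w0 S w2, but not w1 S w2.
So F validates K; T would additionally require S to be reflexive. The strongest is K.

K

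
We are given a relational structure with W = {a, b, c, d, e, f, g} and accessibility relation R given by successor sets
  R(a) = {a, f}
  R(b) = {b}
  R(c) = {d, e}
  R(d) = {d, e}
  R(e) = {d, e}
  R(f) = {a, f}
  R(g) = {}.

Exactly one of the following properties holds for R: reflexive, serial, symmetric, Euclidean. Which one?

Reflexive: no — c is not related to itself.
Serial: no — g has no R-successor.
Symmetric: no — c R d but not d R c.
Euclidean: yes — any two successors of a common world are R-related.
Only Euclidean holds.

Euclidean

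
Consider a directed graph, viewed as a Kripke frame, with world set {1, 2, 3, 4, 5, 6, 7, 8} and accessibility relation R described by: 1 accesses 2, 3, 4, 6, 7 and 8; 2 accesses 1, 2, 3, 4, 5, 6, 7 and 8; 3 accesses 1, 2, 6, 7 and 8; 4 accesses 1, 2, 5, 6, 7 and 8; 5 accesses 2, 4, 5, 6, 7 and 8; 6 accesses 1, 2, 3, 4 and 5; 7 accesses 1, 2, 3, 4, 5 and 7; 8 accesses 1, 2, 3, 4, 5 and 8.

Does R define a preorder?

Reflexive: no — 1 is not related to itself.
Transitive: no — 1 R 2 and 2 R 5, but not 1 R 5.
So R is not a preorder.

No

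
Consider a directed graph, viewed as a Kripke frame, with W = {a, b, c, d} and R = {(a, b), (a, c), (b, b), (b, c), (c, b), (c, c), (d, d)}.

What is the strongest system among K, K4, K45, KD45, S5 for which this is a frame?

Transitive (axiom 4): yes — every two-step R-path is closed by a direct edge.
Euclidean (axiom 5): yes — any two successors of a common world are R-related.
Serial (axiom D): yes — every world has a successor (e.g. a R b).
Reflexive (axiom T): no — a is not related to itself.
So F validates K, K4, K45, KD45; S5 would additionally require R to be reflexive. The strongest is KD45.

KD45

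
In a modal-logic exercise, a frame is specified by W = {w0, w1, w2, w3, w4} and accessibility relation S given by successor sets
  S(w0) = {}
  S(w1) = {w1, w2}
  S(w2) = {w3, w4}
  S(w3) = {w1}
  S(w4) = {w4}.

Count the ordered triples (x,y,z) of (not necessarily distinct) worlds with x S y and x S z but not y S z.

Enumerating: (w1,w2,w1), (w1,w2,w2), (w2,w3,w3), (w2,w3,w4), (w2,w4,w3).

5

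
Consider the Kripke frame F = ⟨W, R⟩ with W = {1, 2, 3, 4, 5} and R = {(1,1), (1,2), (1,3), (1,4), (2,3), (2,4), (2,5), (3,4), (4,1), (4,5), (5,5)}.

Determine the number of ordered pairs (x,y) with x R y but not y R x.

Enumerating: (1,2), (1,3), (2,3), (2,4), (2,5), (3,4), (4,5).

7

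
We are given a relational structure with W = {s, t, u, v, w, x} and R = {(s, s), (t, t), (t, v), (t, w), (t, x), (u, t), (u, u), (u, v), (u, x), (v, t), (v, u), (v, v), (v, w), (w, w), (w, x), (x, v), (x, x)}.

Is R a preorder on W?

Reflexive: yes — every world is R-related to itself.
Transitive: no — t R v and v R u, but not t R u.
So R is not a preorder.

No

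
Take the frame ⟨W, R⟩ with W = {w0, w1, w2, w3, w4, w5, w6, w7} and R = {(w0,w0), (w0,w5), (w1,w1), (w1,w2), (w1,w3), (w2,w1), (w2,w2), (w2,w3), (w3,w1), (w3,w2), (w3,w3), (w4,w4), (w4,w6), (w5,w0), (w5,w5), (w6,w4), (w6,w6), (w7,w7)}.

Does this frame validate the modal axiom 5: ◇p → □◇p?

Yes

By correspondence theory, 5 is valid on a frame iff R is Euclidean.
Euclidean: yes — any two successors of a common world are R-related.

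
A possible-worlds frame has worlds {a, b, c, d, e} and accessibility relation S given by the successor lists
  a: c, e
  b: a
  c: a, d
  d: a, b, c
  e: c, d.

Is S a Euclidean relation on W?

Euclidean: no — a S c and a S e, but not c S e.

No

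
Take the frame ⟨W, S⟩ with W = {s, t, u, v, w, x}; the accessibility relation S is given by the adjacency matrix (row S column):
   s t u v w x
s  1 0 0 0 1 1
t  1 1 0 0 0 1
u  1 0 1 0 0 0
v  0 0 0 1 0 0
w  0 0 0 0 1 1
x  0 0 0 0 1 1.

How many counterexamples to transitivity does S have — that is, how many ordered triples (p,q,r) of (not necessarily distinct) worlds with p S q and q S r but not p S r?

Enumerating: (t,s,w), (t,x,w), (u,s,w), (u,s,x).

4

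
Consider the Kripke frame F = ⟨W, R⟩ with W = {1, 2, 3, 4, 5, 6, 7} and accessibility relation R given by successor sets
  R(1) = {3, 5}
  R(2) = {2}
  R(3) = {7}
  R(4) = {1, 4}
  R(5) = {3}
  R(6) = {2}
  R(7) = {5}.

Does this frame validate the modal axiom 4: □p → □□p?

No

By correspondence theory, 4 is valid on a frame iff R is transitive.
Transitive: no — 1 R 3 and 3 R 7, but not 1 R 7.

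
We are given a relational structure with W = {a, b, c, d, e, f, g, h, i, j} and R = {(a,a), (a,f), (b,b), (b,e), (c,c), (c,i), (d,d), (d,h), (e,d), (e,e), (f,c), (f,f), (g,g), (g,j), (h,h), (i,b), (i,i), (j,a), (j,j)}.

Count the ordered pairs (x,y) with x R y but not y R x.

9

Enumerating: (a,f), (b,e), (c,i), (d,h), (e,d), (f,c), (g,j), (i,b), (j,a).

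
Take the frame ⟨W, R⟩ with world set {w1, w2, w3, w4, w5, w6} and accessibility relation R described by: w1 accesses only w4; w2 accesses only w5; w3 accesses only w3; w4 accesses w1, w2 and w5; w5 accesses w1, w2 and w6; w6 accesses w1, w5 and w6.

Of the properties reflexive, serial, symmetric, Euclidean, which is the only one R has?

Reflexive: no — w1 is not related to itself.
Serial: yes — every world has a successor (e.g. w1 R w4).
Symmetric: no — w4 R w2 but not w2 R w4.
Euclidean: no — w4 R w1 and w4 R w2, but not w1 R w2.
Only serial holds.

serial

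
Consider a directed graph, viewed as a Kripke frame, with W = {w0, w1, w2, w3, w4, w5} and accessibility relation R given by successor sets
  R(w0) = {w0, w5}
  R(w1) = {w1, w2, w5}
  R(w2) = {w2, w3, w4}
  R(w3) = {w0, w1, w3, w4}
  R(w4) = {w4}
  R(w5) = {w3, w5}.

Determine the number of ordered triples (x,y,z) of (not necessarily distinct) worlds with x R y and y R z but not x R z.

12

Enumerating: (w0,w5,w3), (w1,w2,w3), (w1,w2,w4), (w1,w5,w3), (w2,w3,w0), (w2,w3,w1), (w3,w0,w5), (w3,w1,w2), (w3,w1,w5), (w5,w3,w0), (w5,w3,w1), (w5,w3,w4).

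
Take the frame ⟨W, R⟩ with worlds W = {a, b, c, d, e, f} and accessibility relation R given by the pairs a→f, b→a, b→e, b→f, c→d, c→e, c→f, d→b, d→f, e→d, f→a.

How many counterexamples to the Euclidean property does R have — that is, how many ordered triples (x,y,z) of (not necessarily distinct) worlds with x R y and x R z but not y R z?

20

Enumerating: (a,f,f), (b,a,a), (b,a,e), (b,e,a), (b,e,e), (b,e,f), (b,f,e), (b,f,f), (c,d,d), (c,d,e), (c,e,e), (c,e,f), … and 8 more.
Total: 20.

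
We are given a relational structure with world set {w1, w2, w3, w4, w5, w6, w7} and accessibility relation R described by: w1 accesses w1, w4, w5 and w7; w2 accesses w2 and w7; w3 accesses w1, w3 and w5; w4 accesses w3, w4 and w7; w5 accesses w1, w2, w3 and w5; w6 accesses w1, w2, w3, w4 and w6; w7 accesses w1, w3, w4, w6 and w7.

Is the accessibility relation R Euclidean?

No

Euclidean: no — w1 R w4 and w1 R w5, but not w4 R w5.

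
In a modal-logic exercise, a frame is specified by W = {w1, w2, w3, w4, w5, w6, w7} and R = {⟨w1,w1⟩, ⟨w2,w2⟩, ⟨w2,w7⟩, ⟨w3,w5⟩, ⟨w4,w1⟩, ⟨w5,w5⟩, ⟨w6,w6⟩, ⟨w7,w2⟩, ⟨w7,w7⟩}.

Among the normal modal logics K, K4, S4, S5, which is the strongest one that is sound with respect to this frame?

Transitive (axiom 4): yes — every two-step R-path is closed by a direct edge.
Reflexive (axiom T): no — w3 is not related to itself.
Euclidean (axiom 5): yes — any two successors of a common world are R-related.
So F validates K, K4; S4 would additionally require R to be reflexive. The strongest is K4.

K4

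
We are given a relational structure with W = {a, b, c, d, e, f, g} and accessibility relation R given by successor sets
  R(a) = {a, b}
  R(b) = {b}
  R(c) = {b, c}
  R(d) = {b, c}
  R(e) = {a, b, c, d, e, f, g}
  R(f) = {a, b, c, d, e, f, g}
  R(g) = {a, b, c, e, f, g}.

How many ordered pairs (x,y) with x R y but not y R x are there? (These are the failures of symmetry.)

Enumerating: (a,b), (c,b), (d,b), (d,c), (e,a), (e,b), (e,c), (e,d), (f,a), (f,b), (f,c), (f,d), (g,a), (g,b), (g,c).

15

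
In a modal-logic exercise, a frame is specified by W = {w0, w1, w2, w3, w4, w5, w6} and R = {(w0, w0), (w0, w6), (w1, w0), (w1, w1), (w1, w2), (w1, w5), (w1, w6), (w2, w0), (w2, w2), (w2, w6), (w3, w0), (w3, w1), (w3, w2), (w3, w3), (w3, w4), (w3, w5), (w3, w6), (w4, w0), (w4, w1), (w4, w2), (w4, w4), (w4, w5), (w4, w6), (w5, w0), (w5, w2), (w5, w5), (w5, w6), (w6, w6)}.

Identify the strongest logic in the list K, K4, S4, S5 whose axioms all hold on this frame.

S4

Transitive (axiom 4): yes — every two-step R-path is closed by a direct edge.
Reflexive (axiom T): yes — every world is R-related to itself.
Euclidean (axiom 5): no — w1 R w0 and w1 R w2, but not w0 R w2.
So F validates K, K4, S4; S5 would additionally require R to be Euclidean. The strongest is S4.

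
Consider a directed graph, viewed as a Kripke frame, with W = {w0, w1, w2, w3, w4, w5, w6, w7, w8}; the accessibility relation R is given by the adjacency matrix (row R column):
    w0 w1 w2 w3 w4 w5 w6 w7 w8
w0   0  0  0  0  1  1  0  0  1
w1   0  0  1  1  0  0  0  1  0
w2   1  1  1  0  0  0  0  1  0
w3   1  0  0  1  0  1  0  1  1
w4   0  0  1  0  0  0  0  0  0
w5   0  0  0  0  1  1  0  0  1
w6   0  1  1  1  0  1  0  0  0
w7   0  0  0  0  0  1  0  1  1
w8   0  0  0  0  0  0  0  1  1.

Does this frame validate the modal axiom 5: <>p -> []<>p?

No

The schema 5 characterises exactly the Euclidean frames.
Euclidean: no — w0 R w4 and w0 R w5, but not w4 R w5.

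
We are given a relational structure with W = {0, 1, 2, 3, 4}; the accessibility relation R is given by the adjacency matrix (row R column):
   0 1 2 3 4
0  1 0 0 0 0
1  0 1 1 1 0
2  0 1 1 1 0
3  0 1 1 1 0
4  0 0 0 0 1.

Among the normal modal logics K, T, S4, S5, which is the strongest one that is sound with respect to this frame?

Reflexive (axiom T): yes — every world is R-related to itself.
Transitive (axiom 4): yes — every two-step R-path is closed by a direct edge.
Euclidean (axiom 5): yes — any two successors of a common world are R-related.
So F validates K, T, S4, S5. The strongest is S5.

S5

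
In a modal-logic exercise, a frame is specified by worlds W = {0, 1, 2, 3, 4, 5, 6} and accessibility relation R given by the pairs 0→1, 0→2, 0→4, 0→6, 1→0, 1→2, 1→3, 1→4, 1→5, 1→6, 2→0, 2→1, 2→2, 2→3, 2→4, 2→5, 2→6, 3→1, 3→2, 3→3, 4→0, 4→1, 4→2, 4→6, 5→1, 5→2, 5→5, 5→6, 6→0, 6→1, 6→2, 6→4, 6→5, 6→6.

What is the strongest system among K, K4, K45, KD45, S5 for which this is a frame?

Transitive (axiom 4): no — 0 R 1 and 1 R 3, but not 0 R 3.
Euclidean (axiom 5): no — 1 R 0 and 1 R 3, but not 0 R 3.
Serial (axiom D): yes — every world has a successor (e.g. 0 R 1).
Reflexive (axiom T): no — 0 is not related to itself.
So F validates K; K4 would additionally require R to be transitive. The strongest is K.

K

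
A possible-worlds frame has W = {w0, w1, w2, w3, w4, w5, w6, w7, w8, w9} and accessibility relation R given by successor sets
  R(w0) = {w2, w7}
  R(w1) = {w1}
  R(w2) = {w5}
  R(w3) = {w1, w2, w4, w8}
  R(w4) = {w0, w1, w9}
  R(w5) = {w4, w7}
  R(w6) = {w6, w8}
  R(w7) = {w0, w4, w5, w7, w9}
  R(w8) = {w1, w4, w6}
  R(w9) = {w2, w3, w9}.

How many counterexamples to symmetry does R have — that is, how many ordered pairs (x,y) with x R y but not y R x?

Enumerating: (w0,w2), (w2,w5), (w3,w1), (w3,w2), (w3,w4), (w3,w8), (w4,w0), (w4,w1), (w4,w9), (w5,w4), (w7,w4), (w7,w9), (w8,w1), (w8,w4), (w9,w2), (w9,w3).

16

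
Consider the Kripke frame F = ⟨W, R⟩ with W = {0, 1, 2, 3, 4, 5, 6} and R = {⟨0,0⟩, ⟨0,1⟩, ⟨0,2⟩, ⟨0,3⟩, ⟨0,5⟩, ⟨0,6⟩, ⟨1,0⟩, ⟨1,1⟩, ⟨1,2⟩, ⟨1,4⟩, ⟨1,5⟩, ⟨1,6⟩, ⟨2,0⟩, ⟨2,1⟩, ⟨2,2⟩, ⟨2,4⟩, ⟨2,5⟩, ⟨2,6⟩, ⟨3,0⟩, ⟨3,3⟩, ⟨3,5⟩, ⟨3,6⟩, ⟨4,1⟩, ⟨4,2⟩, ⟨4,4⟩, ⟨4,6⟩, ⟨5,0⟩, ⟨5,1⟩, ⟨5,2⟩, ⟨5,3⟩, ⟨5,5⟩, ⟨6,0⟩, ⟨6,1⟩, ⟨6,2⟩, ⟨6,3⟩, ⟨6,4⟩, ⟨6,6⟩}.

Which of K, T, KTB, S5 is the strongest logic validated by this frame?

Reflexive (axiom T): yes — every world is R-related to itself.
Symmetric (axiom B): yes — every pair in R has its reverse in R.
Euclidean (axiom 5): no — 0 R 1 and 0 R 3, but not 1 R 3.
So F validates K, T, KTB; S5 would additionally require R to be Euclidean. The strongest is KTB.

KTB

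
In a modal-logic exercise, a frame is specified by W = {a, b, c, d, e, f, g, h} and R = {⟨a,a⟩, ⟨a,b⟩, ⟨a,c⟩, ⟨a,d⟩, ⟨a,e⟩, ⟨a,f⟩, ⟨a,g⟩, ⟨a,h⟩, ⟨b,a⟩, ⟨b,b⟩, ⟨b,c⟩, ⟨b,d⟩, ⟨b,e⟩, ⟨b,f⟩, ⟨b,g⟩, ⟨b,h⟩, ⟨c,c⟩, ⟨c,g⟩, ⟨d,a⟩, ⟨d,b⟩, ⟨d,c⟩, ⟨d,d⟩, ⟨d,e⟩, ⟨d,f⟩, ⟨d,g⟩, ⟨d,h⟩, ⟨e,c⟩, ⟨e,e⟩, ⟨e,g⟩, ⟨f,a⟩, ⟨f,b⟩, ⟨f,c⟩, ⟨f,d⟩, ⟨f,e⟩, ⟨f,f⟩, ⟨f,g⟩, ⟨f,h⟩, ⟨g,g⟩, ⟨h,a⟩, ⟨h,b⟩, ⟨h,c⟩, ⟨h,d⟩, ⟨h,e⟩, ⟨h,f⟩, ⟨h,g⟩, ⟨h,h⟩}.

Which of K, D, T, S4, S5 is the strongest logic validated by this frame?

Serial (axiom D): yes — every world has a successor (e.g. a R a).
Reflexive (axiom T): yes — every world is R-related to itself.
Transitive (axiom 4): yes — every two-step R-path is closed by a direct edge.
Euclidean (axiom 5): no — a R c and a R b, but not c R b.
So F validates K, D, T, S4; S5 would additionally require R to be Euclidean. The strongest is S4.

S4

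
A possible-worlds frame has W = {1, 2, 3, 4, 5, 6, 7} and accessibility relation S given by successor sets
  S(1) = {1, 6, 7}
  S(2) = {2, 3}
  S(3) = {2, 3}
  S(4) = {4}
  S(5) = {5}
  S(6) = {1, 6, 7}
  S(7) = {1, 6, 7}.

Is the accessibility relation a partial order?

Reflexive: yes — every world is S-related to itself.
Transitive: yes — every two-step S-path is closed by a direct edge.
Antisymmetric: no — 1 S 6 and 6 S 1 with 1 ≠ 6.
So S is not a partial order.

No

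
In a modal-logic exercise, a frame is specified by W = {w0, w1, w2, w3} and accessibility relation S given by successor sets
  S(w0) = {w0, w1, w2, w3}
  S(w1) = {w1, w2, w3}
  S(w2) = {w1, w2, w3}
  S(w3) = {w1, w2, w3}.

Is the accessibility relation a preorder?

Yes

Reflexive: yes — every world is S-related to itself.
Transitive: yes — every two-step S-path is closed by a direct edge.
So S is a preorder.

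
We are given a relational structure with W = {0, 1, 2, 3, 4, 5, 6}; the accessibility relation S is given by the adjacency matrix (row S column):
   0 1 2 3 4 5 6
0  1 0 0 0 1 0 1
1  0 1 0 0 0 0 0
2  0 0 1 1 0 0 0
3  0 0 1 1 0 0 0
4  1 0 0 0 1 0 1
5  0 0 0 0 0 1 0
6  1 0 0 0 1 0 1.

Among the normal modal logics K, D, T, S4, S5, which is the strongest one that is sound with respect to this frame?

S5

Serial (axiom D): yes — every world has a successor (e.g. 0 S 0).
Reflexive (axiom T): yes — every world is S-related to itself.
Transitive (axiom 4): yes — every two-step S-path is closed by a direct edge.
Euclidean (axiom 5): yes — any two successors of a common world are S-related.
So F validates K, D, T, S4, S5. The strongest is S5.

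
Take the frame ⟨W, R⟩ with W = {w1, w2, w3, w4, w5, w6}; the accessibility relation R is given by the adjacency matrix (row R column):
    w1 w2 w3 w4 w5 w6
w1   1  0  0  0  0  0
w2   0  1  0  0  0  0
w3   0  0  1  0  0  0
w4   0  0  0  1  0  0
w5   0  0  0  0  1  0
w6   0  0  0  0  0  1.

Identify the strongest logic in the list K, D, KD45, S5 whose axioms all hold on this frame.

Serial (axiom D): yes — every world has a successor (e.g. w1 R w1).
Euclidean (axiom 5): yes — any two successors of a common world are R-related.
Transitive (axiom 4): yes — every two-step R-path is closed by a direct edge.
Reflexive (axiom T): yes — every world is R-related to itself.
So F validates K, D, KD45, S5. The strongest is S5.

S5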